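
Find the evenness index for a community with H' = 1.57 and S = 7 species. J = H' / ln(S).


ln(7) = 1.94591
J = H' / ln(S) = 1.57 / 1.94591 = 0.806820 ≈ 0.8068

0.8068


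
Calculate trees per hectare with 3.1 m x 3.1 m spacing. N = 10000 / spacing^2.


N = 10000 / 3.1^2 = 10000 / 9.61 = 1040.58 ≈ 1041 trees/ha

1041 trees/ha


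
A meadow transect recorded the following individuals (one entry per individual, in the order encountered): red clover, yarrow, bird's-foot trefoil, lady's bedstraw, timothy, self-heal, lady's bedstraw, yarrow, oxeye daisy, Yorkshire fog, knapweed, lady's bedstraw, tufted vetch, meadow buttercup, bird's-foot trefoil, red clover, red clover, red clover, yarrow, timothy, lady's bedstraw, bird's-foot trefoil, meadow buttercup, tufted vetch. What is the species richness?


Total individuals logged = 24
Distinct species (count of individuals): red clover (4), yarrow (3), bird's-foot trefoil (3), lady's bedstraw (4), timothy (2), self-heal (1), oxeye daisy (1), Yorkshire fog (1), knapweed (1), tufted vetch (2), meadow buttercup (2)
Species richness = number of distinct species = 11

11


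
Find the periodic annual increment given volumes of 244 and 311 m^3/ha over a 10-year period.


PAI = (V2 - V1) / period = (311 - 244) / 10 = 67 / 10 = 6.70 m^3/ha/yr

6.70 m^3/ha/yr


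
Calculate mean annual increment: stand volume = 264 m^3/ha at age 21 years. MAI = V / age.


MAI = 264 / 21 = 12.5714 ≈ 12.57 m^3/ha/yr

12.57 m^3/ha/yr


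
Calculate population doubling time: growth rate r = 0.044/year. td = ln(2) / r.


td = ln(2) / 0.044 = 0.693147 / 0.044 = 15.7533 ≈ 15.8 years

15.8 years


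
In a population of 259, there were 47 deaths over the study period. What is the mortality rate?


Mortality rate = 47 / 259 = 0.181467 ≈ 0.1815

0.1815


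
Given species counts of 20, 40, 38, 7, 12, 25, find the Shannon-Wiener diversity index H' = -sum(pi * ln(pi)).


Total N = 20 + 40 + 38 + 7 + 12 + 25 = 142
Per-species terms:
  p = 20/142 = 0.140845; ln(p) = -1.960095; p*ln(p) = 0.140845 * (-1.960095) = -0.276070
  p = 40/142 = 0.281690; ln(p) = -1.266948; p*ln(p) = 0.281690 * (-1.266948) = -0.356887
  p = 38/142 = 0.267606; ln(p) = -1.318240; p*ln(p) = 0.267606 * (-1.318240) = -0.352769
  p = 7/142 = 0.049296; ln(p) = -3.009912; p*ln(p) = 0.049296 * (-3.009912) = -0.148377
  p = 12/142 = 0.084507; ln(p) = -2.470921; p*ln(p) = 0.084507 * (-2.470921) = -0.208810
  p = 25/142 = 0.176056; ln(p) = -1.736953; p*ln(p) = 0.176056 * (-1.736953) = -0.305801
sum(p*ln(p)) = (-0.276070) + (-0.356887) + (-0.352769) + (-0.148377) + (-0.208810) + (-0.305801) = -1.648714
H' = -(-1.648714) = 1.648714 ≈ 1.6487

1.6487


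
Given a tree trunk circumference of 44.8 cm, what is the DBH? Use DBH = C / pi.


DBH = C / pi = 44.8 / 3.141593 = 14.2603 ≈ 14.26 cm

14.26 cm


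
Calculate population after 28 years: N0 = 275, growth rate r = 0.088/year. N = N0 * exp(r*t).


r*t = 0.088 * 28 = 2.464
exp(2.464) = 11.7517
N = 275 * 11.7517 = 3231.72 ≈ 3232

3232


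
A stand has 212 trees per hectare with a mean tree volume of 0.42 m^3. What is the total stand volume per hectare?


V_stand = 212 * 0.42 = 89.04 ≈ 89.0 m^3/ha

89.0 m^3/ha


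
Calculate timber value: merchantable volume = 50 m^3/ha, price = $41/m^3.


Value = 50 * 41 = $2050/ha

$2050/ha


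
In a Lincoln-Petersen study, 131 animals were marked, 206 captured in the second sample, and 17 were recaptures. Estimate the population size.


N = M * C / R = 131 * 206 / 17 = 26986 / 17 = 1587.41 ≈ 1587

1587 individuals


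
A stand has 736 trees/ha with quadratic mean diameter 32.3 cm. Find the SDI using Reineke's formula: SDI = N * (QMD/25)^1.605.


QMD/25 = 32.3/25 = 1.292
(1.292)^1.605 = exp(1.605 * ln(1.292)) = exp(1.605 * 0.256191) = exp(0.411187) = 1.50861
SDI = 736 * 1.50861 = 1110.34 ≈ 1110

1110


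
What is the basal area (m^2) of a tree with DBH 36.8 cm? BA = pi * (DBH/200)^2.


D/200 = 36.8/200 = 0.184 m
(D/200)^2 = 0.184^2 = 0.033856
BA = 3.141593 * 0.033856 = 0.106362 ≈ 0.1064 m^2

0.1064 m^2


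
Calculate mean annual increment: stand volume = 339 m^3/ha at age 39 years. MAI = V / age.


MAI = 339 / 39 = 8.6923 ≈ 8.69 m^3/ha/yr

8.69 m^3/ha/yr


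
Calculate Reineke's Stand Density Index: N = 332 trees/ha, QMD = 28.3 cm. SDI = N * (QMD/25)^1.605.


QMD/25 = 28.3/25 = 1.132
(1.132)^1.605 = exp(1.605 * ln(1.132)) = exp(1.605 * 0.123986) = exp(0.198998) = 1.22018
SDI = 332 * 1.22018 = 405.100 ≈ 405

405


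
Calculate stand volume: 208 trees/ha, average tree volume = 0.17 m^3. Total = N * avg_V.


V_stand = 208 * 0.17 = 35.36 ≈ 35.4 m^3/ha

35.4 m^3/ha


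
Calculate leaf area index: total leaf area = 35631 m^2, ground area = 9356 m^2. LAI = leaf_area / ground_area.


LAI = 35631 / 9356 = 3.8084 ≈ 3.81

3.81


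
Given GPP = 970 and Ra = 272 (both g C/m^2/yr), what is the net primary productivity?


NPP = GPP - Ra = 970 - 272 = 698 g C/m^2/yr

698 g C/m^2/yr


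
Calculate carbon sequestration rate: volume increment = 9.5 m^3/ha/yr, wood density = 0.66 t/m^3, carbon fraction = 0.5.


C = 9.5 * 0.66 * 0.5 = 3.135 ≈ 3.14 t C/ha/yr

3.14 t C/ha/yr


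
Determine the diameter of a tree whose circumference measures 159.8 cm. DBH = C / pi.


DBH = C / pi = 159.8 / 3.141593 = 50.8659 ≈ 50.87 cm

50.87 cm


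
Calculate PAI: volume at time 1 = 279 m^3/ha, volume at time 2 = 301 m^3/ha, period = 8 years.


PAI = (V2 - V1) / period = (301 - 279) / 8 = 22 / 8 = 2.75 m^3/ha/yr

2.75 m^3/ha/yr


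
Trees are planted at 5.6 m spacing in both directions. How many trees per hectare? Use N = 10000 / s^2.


N = 10000 / 5.6^2 = 10000 / 31.36 = 318.878 ≈ 319 trees/ha

319 trees/ha


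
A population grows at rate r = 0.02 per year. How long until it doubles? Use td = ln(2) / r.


td = ln(2) / 0.02 = 0.693147 / 0.02 = 34.6574 ≈ 34.7 years

34.7 years


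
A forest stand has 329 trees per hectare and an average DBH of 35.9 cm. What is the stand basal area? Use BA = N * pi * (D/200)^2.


(D/200)^2 = (35.9/200)^2 = 0.1795^2 = 0.03222025
Individual BA = 3.141593 * 0.03222025 = 0.101223 m^2
Stand BA = 329 * 0.101223 = 33.3024 ≈ 33.30 m^2/ha

33.30 m^2/ha


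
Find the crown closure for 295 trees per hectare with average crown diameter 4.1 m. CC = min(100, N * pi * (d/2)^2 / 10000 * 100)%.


(d/2)^2 = (4.1/2)^2 = 2.05^2 = 4.2025
Crown area = 3.141593 * 4.2025 = 13.2025 m^2
N * area / 10000 * 100 = 295 * 13.2025 / 10000 * 100 = 38.9474
CC = min(100, 38.9474) = 38.9474 ≈ 38.9%

38.9%


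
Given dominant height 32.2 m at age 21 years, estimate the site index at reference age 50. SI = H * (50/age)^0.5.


50/21 = 2.38095
(2.38095)^0.5 = 1.54303
SI = 32.2 * 1.54303 = 49.6856 ≈ 49.7 m

49.7 m


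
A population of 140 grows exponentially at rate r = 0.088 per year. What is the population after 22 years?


r*t = 0.088 * 22 = 1.936
exp(1.936) = 6.93097
N = 140 * 6.93097 = 970.336 ≈ 970

970


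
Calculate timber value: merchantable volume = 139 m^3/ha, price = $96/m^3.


Value = 139 * 96 = $13344/ha

$13344/ha


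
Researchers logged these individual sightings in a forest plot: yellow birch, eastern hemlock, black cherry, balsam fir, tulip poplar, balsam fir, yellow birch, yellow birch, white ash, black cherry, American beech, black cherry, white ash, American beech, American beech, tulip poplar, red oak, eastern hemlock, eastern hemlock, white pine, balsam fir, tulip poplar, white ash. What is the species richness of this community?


Total individuals logged = 23
Distinct species (count of individuals): yellow birch (3), eastern hemlock (3), black cherry (3), balsam fir (3), tulip poplar (3), white ash (3), American beech (3), red oak (1), white pine (1)
Species richness = number of distinct species = 9

9


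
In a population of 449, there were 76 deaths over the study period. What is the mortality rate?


Mortality rate = 76 / 449 = 0.169265 ≈ 0.1693

0.1693


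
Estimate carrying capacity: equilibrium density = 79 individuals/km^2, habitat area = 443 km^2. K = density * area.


K = 79 * 443 = 34997 individuals

34997 individuals


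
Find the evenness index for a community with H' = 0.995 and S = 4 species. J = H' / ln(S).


ln(4) = 1.38629
J = H' / ln(S) = 0.995 / 1.38629 = 0.717743 ≈ 0.7177

0.7177


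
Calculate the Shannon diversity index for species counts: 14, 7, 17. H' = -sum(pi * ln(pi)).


Total N = 14 + 7 + 17 = 38
Per-species terms:
  p = 14/38 = 0.368421; ln(p) = -0.998529; p*ln(p) = 0.368421 * (-0.998529) = -0.367879
  p = 7/38 = 0.184211; ln(p) = -1.691673; p*ln(p) = 0.184211 * (-1.691673) = -0.311625
  p = 17/38 = 0.447368; ln(p) = -0.804374; p*ln(p) = 0.447368 * (-0.804374) = -0.359851
sum(p*ln(p)) = (-0.367879) + (-0.311625) + (-0.359851) = -1.039355
H' = -(-1.039355) = 1.039355 ≈ 1.0394

1.0394


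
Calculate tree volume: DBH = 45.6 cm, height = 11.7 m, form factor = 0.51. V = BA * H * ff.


(D/200)^2 = (45.6/200)^2 = 0.228^2 = 0.051984
BA = 3.141593 * 0.051984 = 0.163313 m^2
V = 0.163313 * 11.7 * 0.51 = 0.974489 ≈ 0.974 m^3

0.974 m^3


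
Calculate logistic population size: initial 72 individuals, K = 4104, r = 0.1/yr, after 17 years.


(K - N0)/N0 = (4104 - 72)/72 = 4032/72 = 56.0000
r*t = 0.1 * 17 = 1.7; exp(-1.7) = 0.182684
56.0000 * 0.182684 = 10.2303
1 + 10.2303 = 11.2303
N = 4104 / 11.2303 = 365.440 ≈ 365

365


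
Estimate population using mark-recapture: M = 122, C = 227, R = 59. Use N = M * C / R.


N = M * C / R = 122 * 227 / 59 = 27694 / 59 = 469.39 ≈ 469

469 individuals


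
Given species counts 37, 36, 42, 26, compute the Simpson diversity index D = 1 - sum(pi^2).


Total N = 37 + 36 + 42 + 26 = 141
Per-species terms:
  p = 37/141 = 0.262411; p^2 = 0.262411^2 = 0.068860
  p = 36/141 = 0.255319; p^2 = 0.255319^2 = 0.065188
  p = 42/141 = 0.297872; p^2 = 0.297872^2 = 0.088728
  p = 26/141 = 0.184397; p^2 = 0.184397^2 = 0.034002
sum(p^2) = 0.068860 + 0.065188 + 0.088728 + 0.034002 = 0.256778
D = 1 - 0.256778 = 0.743222 ≈ 0.7432

0.7432


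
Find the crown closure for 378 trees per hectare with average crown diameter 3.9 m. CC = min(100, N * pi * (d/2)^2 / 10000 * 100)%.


(d/2)^2 = (3.9/2)^2 = 1.95^2 = 3.8025
Crown area = 3.141593 * 3.8025 = 11.9459 m^2
N * area / 10000 * 100 = 378 * 11.9459 / 10000 * 100 = 45.1555
CC = min(100, 45.1555) = 45.1555 ≈ 45.2%

45.2%


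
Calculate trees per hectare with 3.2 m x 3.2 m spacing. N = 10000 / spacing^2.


N = 10000 / 3.2^2 = 10000 / 10.24 = 976.563 ≈ 977 trees/ha

977 trees/ha


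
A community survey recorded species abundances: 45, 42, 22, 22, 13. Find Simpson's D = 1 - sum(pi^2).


Total N = 45 + 42 + 22 + 22 + 13 = 144
Per-species terms:
  p = 45/144 = 0.312500; p^2 = 0.312500^2 = 0.097656
  p = 42/144 = 0.291667; p^2 = 0.291667^2 = 0.085070
  p = 22/144 = 0.152778; p^2 = 0.152778^2 = 0.023341
  p = 22/144 = 0.152778; p^2 = 0.152778^2 = 0.023341
  p = 13/144 = 0.090278; p^2 = 0.090278^2 = 0.008150
sum(p^2) = 0.097656 + 0.085070 + 0.023341 + 0.023341 + 0.008150 = 0.237558
D = 1 - 0.237558 = 0.762442 ≈ 0.7624

0.7624


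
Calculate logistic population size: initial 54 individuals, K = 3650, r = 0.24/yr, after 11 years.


(K - N0)/N0 = (3650 - 54)/54 = 3596/54 = 66.5926
r*t = 0.24 * 11 = 2.64; exp(-2.64) = 0.0713613
66.5926 * 0.0713613 = 4.75213
1 + 4.75213 = 5.75213
N = 3650 / 5.75213 = 634.548 ≈ 635

635


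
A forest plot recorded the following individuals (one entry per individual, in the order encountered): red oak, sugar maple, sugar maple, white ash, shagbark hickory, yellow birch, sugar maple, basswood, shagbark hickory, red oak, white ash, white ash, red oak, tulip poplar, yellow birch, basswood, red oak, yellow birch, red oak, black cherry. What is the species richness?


Total individuals logged = 20
Distinct species (count of individuals): red oak (5), sugar maple (3), white ash (3), shagbark hickory (2), yellow birch (3), basswood (2), tulip poplar (1), black cherry (1)
Species richness = number of distinct species = 8

8


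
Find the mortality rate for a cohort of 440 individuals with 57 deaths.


Mortality rate = 57 / 440 = 0.129545 ≈ 0.1295

0.1295


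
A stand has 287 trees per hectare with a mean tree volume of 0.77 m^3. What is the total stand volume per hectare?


V_stand = 287 * 0.77 = 220.99 ≈ 221.0 m^3/ha

221.0 m^3/ha


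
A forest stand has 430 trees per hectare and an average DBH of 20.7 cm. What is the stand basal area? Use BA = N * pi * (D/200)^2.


(D/200)^2 = (20.7/200)^2 = 0.1035^2 = 0.01071225
Individual BA = 3.141593 * 0.01071225 = 0.0336535 m^2
Stand BA = 430 * 0.0336535 = 14.4710 ≈ 14.47 m^2/ha

14.47 m^2/ha


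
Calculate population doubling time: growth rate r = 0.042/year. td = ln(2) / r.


td = ln(2) / 0.042 = 0.693147 / 0.042 = 16.5035 ≈ 16.5 years

16.5 years


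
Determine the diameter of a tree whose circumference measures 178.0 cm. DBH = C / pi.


DBH = C / pi = 178.0 / 3.141593 = 56.6592 ≈ 56.66 cm

56.66 cm


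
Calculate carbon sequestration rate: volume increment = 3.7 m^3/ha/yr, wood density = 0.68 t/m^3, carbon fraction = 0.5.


C = 3.7 * 0.68 * 0.5 = 1.258 ≈ 1.26 t C/ha/yr

1.26 t C/ha/yr


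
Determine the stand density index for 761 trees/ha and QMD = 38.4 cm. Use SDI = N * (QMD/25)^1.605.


QMD/25 = 38.4/25 = 1.536
(1.536)^1.605 = exp(1.605 * ln(1.536)) = exp(1.605 * 0.429182) = exp(0.688837) = 1.99140
SDI = 761 * 1.99140 = 1515.46 ≈ 1515

1515


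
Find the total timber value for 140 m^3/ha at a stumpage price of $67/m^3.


Value = 140 * 67 = $9380/ha

$9380/ha


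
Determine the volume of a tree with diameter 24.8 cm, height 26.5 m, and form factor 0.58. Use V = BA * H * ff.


(D/200)^2 = (24.8/200)^2 = 0.124^2 = 0.015376
BA = 3.141593 * 0.015376 = 0.0483051 m^2
V = 0.0483051 * 26.5 * 0.58 = 0.742449 ≈ 0.742 m^3

0.742 m^3


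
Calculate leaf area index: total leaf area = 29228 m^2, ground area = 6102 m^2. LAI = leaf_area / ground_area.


LAI = 29228 / 6102 = 4.7899 ≈ 4.79

4.79


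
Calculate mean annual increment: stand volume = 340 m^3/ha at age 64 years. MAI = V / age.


MAI = 340 / 64 = 5.3125 ≈ 5.31 m^3/ha/yr

5.31 m^3/ha/yr


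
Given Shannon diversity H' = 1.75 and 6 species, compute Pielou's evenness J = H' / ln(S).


ln(6) = 1.79176
J = H' / ln(S) = 1.75 / 1.79176 = 0.976693 ≈ 0.9767

0.9767


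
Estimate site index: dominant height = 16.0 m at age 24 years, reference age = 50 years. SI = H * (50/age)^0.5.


50/24 = 2.08333
(2.08333)^0.5 = 1.44337
SI = 16.0 * 1.44337 = 23.0939 ≈ 23.1 m

23.1 m


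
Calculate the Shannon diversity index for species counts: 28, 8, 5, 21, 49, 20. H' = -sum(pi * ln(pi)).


Total N = 28 + 8 + 5 + 21 + 49 + 20 = 131
Per-species terms:
  p = 28/131 = 0.213740; ln(p) = -1.542995; p*ln(p) = 0.213740 * (-1.542995) = -0.329800
  p = 8/131 = 0.061069; ln(p) = -2.795751; p*ln(p) = 0.061069 * (-2.795751) = -0.170734
  p = 5/131 = 0.038168; ln(p) = -3.265758; p*ln(p) = 0.038168 * (-3.265758) = -0.124647
  p = 21/131 = 0.160305; ln(p) = -1.830677; p*ln(p) = 0.160305 * (-1.830677) = -0.293467
  p = 49/131 = 0.374046; ln(p) = -0.983376; p*ln(p) = 0.374046 * (-0.983376) = -0.367828
  p = 20/131 = 0.152672; ln(p) = -1.879463; p*ln(p) = 0.152672 * (-1.879463) = -0.286941
sum(p*ln(p)) = (-0.329800) + (-0.170734) + (-0.124647) + (-0.293467) + (-0.367828) + (-0.286941) = -1.573417
H' = -(-1.573417) = 1.573417 ≈ 1.5734

1.5734


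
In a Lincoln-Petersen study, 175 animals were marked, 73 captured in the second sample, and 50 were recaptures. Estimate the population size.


N = M * C / R = 175 * 73 / 50 = 12775 / 50 = 255.50 ≈ 256

256 individuals


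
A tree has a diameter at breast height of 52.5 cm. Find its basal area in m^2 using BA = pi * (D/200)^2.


D/200 = 52.5/200 = 0.2625 m
(D/200)^2 = 0.2625^2 = 0.06890625
BA = 3.141593 * 0.06890625 = 0.216475 ≈ 0.2165 m^2

0.2165 m^2


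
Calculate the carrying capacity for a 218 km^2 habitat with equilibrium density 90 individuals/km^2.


K = 90 * 218 = 19620 individuals

19620 individuals


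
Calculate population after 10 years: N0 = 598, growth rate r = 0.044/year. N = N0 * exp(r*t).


r*t = 0.044 * 10 = 0.44
exp(0.44) = 1.55271
N = 598 * 1.55271 = 928.521 ≈ 929

929


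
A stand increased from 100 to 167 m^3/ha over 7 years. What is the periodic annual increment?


PAI = (V2 - V1) / period = (167 - 100) / 7 = 67 / 7 = 9.5714 ≈ 9.57 m^3/ha/yr

9.57 m^3/ha/yr


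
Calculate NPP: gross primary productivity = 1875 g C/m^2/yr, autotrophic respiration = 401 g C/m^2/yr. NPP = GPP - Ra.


NPP = GPP - Ra = 1875 - 401 = 1474 g C/m^2/yr

1474 g C/m^2/yr


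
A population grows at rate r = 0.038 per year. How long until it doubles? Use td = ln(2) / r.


td = ln(2) / 0.038 = 0.693147 / 0.038 = 18.2407 ≈ 18.2 years

18.2 years


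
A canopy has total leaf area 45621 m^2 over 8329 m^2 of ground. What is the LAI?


LAI = 45621 / 8329 = 5.4774 ≈ 5.48

5.48


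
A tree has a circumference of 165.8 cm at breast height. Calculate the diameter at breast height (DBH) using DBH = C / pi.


DBH = C / pi = 165.8 / 3.141593 = 52.7758 ≈ 52.78 cm

52.78 cm


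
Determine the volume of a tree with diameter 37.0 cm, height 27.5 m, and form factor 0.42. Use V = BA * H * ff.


(D/200)^2 = (37.0/200)^2 = 0.185^2 = 0.034225
BA = 3.141593 * 0.034225 = 0.107521 m^2
V = 0.107521 * 27.5 * 0.42 = 1.24187 ≈ 1.242 m^3

1.242 m^3


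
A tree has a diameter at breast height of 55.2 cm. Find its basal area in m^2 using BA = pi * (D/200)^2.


D/200 = 55.2/200 = 0.276 m
(D/200)^2 = 0.276^2 = 0.076176
BA = 3.141593 * 0.076176 = 0.239314 ≈ 0.2393 m^2

0.2393 m^2


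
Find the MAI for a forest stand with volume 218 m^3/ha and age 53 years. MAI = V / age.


MAI = 218 / 53 = 4.1132 ≈ 4.11 m^3/ha/yr

4.11 m^3/ha/yr


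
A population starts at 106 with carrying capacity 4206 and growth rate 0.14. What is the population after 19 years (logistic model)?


(K - N0)/N0 = (4206 - 106)/106 = 4100/106 = 38.6792
r*t = 0.14 * 19 = 2.66; exp(-2.66) = 0.0699482
38.6792 * 0.0699482 = 2.70554
1 + 2.70554 = 3.70554
N = 4206 / 3.70554 = 1135.06 ≈ 1135

1135


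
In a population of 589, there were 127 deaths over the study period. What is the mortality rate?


Mortality rate = 127 / 589 = 0.215620 ≈ 0.2156

0.2156


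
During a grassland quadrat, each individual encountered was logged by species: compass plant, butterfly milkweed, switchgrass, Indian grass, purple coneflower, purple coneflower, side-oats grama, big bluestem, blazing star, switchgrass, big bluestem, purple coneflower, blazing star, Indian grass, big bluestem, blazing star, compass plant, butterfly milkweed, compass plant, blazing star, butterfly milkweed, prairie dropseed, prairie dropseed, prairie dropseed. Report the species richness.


Total individuals logged = 24
Distinct species (count of individuals): compass plant (3), butterfly milkweed (3), switchgrass (2), Indian grass (2), purple coneflower (3), side-oats grama (1), big bluestem (3), blazing star (4), prairie dropseed (3)
Species richness = number of distinct species = 9

9


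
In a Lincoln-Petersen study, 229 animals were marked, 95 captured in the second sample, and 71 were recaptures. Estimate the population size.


N = M * C / R = 229 * 95 / 71 = 21755 / 71 = 306.41 ≈ 306

306 individuals


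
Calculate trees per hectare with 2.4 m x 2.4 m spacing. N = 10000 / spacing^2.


N = 10000 / 2.4^2 = 10000 / 5.76 = 1736.11 ≈ 1736 trees/ha

1736 trees/ha


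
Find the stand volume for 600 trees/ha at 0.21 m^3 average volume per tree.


V_stand = 600 * 0.21 = 126.0 m^3/ha

126.0 m^3/ha


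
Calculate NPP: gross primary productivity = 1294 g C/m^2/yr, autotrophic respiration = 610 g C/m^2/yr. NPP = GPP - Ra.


NPP = GPP - Ra = 1294 - 610 = 684 g C/m^2/yr

684 g C/m^2/yr


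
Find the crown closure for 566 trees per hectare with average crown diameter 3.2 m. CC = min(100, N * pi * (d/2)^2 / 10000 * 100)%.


(d/2)^2 = (3.2/2)^2 = 1.6^2 = 2.56
Crown area = 3.141593 * 2.56 = 8.04248 m^2
N * area / 10000 * 100 = 566 * 8.04248 / 10000 * 100 = 45.5204
CC = min(100, 45.5204) = 45.5204 ≈ 45.5%

45.5%


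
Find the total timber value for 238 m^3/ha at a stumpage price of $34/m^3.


Value = 238 * 34 = $8092/ha

$8092/ha


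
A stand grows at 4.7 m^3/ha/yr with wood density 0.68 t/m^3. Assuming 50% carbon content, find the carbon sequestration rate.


C = 4.7 * 0.68 * 0.5 = 1.598 ≈ 1.60 t C/ha/yr

1.60 t C/ha/yr


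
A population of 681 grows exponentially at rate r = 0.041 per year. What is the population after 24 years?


r*t = 0.041 * 24 = 0.984
exp(0.984) = 2.67514
N = 681 * 2.67514 = 1821.77 ≈ 1822

1822


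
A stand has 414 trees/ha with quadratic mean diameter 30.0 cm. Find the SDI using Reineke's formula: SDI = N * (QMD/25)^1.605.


QMD/25 = 30.0/25 = 1.2
(1.2)^1.605 = exp(1.605 * ln(1.2)) = exp(1.605 * 0.182322) = exp(0.292627) = 1.33994
SDI = 414 * 1.33994 = 554.735 ≈ 555

555


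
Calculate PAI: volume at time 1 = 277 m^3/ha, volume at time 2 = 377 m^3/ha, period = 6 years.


PAI = (V2 - V1) / period = (377 - 277) / 6 = 100 / 6 = 16.6667 ≈ 16.67 m^3/ha/yr

16.67 m^3/ha/yr


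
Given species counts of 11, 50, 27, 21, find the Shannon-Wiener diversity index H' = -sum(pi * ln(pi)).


Total N = 11 + 50 + 27 + 21 = 109
Per-species terms:
  p = 11/109 = 0.100917; ln(p) = -2.293457; p*ln(p) = 0.100917 * (-2.293457) = -0.231449
  p = 50/109 = 0.458716; ln(p) = -0.779324; p*ln(p) = 0.458716 * (-0.779324) = -0.357488
  p = 27/109 = 0.247706; ln(p) = -1.395513; p*ln(p) = 0.247706 * (-1.395513) = -0.345677
  p = 21/109 = 0.192661; ln(p) = -1.646823; p*ln(p) = 0.192661 * (-1.646823) = -0.317279
sum(p*ln(p)) = (-0.231449) + (-0.357488) + (-0.345677) + (-0.317279) = -1.251893
H' = -(-1.251893) = 1.251893 ≈ 1.2519

1.2519


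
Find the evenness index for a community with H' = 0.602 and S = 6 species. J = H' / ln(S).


ln(6) = 1.79176
J = H' / ln(S) = 0.602 / 1.79176 = 0.335982 ≈ 0.3360

0.3360


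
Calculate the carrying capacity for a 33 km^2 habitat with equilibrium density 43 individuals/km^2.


K = 43 * 33 = 1419 individuals

1419 individuals


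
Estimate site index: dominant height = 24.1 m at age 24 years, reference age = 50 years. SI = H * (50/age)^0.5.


50/24 = 2.08333
(2.08333)^0.5 = 1.44337
SI = 24.1 * 1.44337 = 34.7852 ≈ 34.8 m

34.8 m


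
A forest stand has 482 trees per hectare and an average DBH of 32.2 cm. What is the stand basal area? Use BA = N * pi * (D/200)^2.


(D/200)^2 = (32.2/200)^2 = 0.161^2 = 0.025921
Individual BA = 3.141593 * 0.025921 = 0.0814332 m^2
Stand BA = 482 * 0.0814332 = 39.2508 ≈ 39.25 m^2/ha

39.25 m^2/ha


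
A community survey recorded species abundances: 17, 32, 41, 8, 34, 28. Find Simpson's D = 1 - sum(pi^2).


Total N = 17 + 32 + 41 + 8 + 34 + 28 = 160
Per-species terms:
  p = 17/160 = 0.106250; p^2 = 0.106250^2 = 0.011289
  p = 32/160 = 0.200000; p^2 = 0.200000^2 = 0.040000
  p = 41/160 = 0.256250; p^2 = 0.256250^2 = 0.065664
  p = 8/160 = 0.050000; p^2 = 0.050000^2 = 0.002500
  p = 34/160 = 0.212500; p^2 = 0.212500^2 = 0.045156
  p = 28/160 = 0.175000; p^2 = 0.175000^2 = 0.030625
sum(p^2) = 0.011289 + 0.040000 + 0.065664 + 0.002500 + 0.045156 + 0.030625 = 0.195234
D = 1 - 0.195234 = 0.804766 ≈ 0.8048

0.8048


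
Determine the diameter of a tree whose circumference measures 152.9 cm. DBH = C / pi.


DBH = C / pi = 152.9 / 3.141593 = 48.6696 ≈ 48.67 cm

48.67 cm


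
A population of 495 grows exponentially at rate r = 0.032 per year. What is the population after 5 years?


r*t = 0.032 * 5 = 0.16
exp(0.16) = 1.17351
N = 495 * 1.17351 = 580.887 ≈ 581

581


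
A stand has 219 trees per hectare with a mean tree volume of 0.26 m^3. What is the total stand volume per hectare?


V_stand = 219 * 0.26 = 56.94 ≈ 56.9 m^3/ha

56.9 m^3/ha


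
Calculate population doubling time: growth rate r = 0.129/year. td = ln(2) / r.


td = ln(2) / 0.129 = 0.693147 / 0.129 = 5.37323 ≈ 5.4 years

5.4 years


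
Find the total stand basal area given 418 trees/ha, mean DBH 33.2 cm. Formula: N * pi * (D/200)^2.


(D/200)^2 = (33.2/200)^2 = 0.166^2 = 0.027556
Individual BA = 3.141593 * 0.027556 = 0.0865697 m^2
Stand BA = 418 * 0.0865697 = 36.1861 ≈ 36.19 m^2/ha

36.19 m^2/ha


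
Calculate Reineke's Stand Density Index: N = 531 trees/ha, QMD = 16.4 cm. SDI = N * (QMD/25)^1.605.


QMD/25 = 16.4/25 = 0.656
(0.656)^1.605 = exp(1.605 * ln(0.656)) = exp(1.605 * (-0.421594)) = exp(-0.676658) = 0.508313
SDI = 531 * 0.508313 = 269.914 ≈ 270

270


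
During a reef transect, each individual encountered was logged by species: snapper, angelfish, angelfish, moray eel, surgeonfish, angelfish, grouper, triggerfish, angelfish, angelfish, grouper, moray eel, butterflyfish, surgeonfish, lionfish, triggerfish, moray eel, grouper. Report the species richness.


Total individuals logged = 18
Distinct species (count of individuals): snapper (1), angelfish (5), moray eel (3), surgeonfish (2), grouper (3), triggerfish (2), butterflyfish (1), lionfish (1)
Species richness = number of distinct species = 8

8


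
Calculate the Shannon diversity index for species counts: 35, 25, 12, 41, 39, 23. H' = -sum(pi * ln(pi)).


Total N = 35 + 25 + 12 + 41 + 39 + 23 = 175
Per-species terms:
  p = 35/175 = 0.200000; ln(p) = -1.609438; p*ln(p) = 0.200000 * (-1.609438) = -0.321888
  p = 25/175 = 0.142857; ln(p) = -1.945911; p*ln(p) = 0.142857 * (-1.945911) = -0.277987
  p = 12/175 = 0.068571; ln(p) = -2.679886; p*ln(p) = 0.068571 * (-2.679886) = -0.183762
  p = 41/175 = 0.234286; ln(p) = -1.451213; p*ln(p) = 0.234286 * (-1.451213) = -0.339999
  p = 39/175 = 0.222857; ln(p) = -1.501225; p*ln(p) = 0.222857 * (-1.501225) = -0.334558
  p = 23/175 = 0.131429; ln(p) = -2.029288; p*ln(p) = 0.131429 * (-2.029288) = -0.266707
sum(p*ln(p)) = (-0.321888) + (-0.277987) + (-0.183762) + (-0.339999) + (-0.334558) + (-0.266707) = -1.724901
H' = -(-1.724901) = 1.724901 ≈ 1.7249

1.7249


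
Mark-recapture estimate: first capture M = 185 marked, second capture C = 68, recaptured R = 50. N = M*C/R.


N = M * C / R = 185 * 68 / 50 = 12580 / 50 = 251.60 ≈ 252

252 individuals


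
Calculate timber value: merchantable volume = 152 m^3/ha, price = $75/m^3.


Value = 152 * 75 = $11400/ha

$11400/ha


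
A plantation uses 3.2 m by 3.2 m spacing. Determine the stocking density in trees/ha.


N = 10000 / 3.2^2 = 10000 / 10.24 = 976.563 ≈ 977 trees/ha

977 trees/ha


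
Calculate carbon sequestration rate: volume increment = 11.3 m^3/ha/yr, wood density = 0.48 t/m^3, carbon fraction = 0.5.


C = 11.3 * 0.48 * 0.5 = 2.712 ≈ 2.71 t C/ha/yr

2.71 t C/ha/yr


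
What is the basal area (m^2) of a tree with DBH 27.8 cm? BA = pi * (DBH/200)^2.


D/200 = 27.8/200 = 0.139 m
(D/200)^2 = 0.139^2 = 0.019321
BA = 3.141593 * 0.019321 = 0.0606987 ≈ 0.0607 m^2

0.0607 m^2


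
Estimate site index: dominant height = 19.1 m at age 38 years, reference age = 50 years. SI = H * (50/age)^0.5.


50/38 = 1.31579
(1.31579)^0.5 = 1.14708
SI = 19.1 * 1.14708 = 21.9092 ≈ 21.9 m

21.9 m


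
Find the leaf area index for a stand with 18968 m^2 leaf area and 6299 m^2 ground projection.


LAI = 18968 / 6299 = 3.0113 ≈ 3.01

3.01


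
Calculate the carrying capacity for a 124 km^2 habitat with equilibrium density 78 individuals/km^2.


K = 78 * 124 = 9672 individuals

9672 individuals


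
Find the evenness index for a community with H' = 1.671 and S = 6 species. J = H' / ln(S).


ln(6) = 1.79176
J = H' / ln(S) = 1.671 / 1.79176 = 0.932603 ≈ 0.9326

0.9326


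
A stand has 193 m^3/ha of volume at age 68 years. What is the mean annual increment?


MAI = 193 / 68 = 2.8382 ≈ 2.84 m^3/ha/yr

2.84 m^3/ha/yr


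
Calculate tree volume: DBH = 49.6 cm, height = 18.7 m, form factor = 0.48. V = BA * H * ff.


(D/200)^2 = (49.6/200)^2 = 0.248^2 = 0.061504
BA = 3.141593 * 0.061504 = 0.193221 m^2
V = 0.193221 * 18.7 * 0.48 = 1.73435 ≈ 1.734 m^3

1.734 m^3


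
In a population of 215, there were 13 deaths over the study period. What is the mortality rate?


Mortality rate = 13 / 215 = 0.060465 ≈ 0.0605

0.0605


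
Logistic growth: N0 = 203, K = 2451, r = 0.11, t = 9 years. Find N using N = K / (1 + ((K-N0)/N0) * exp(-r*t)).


(K - N0)/N0 = (2451 - 203)/203 = 2248/203 = 11.0739
r*t = 0.11 * 9 = 0.99; exp(-0.99) = 0.371577
11.0739 * 0.371577 = 4.11481
1 + 4.11481 = 5.11481
N = 2451 / 5.11481 = 479.197 ≈ 479

479


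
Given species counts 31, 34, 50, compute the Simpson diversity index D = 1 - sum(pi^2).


Total N = 31 + 34 + 50 = 115
Per-species terms:
  p = 31/115 = 0.269565; p^2 = 0.269565^2 = 0.072665
  p = 34/115 = 0.295652; p^2 = 0.295652^2 = 0.087410
  p = 50/115 = 0.434783; p^2 = 0.434783^2 = 0.189036
sum(p^2) = 0.072665 + 0.087410 + 0.189036 = 0.349111
D = 1 - 0.349111 = 0.650889 ≈ 0.6509

0.6509


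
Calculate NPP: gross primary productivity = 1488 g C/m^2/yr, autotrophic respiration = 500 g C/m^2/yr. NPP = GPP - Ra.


NPP = GPP - Ra = 1488 - 500 = 988 g C/m^2/yr

988 g C/m^2/yr


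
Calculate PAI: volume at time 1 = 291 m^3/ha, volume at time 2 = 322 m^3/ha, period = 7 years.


PAI = (V2 - V1) / period = (322 - 291) / 7 = 31 / 7 = 4.4286 ≈ 4.43 m^3/ha/yr

4.43 m^3/ha/yr


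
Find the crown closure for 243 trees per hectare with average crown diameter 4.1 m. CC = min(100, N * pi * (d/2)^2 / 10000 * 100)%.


(d/2)^2 = (4.1/2)^2 = 2.05^2 = 4.2025
Crown area = 3.141593 * 4.2025 = 13.2025 m^2
N * area / 10000 * 100 = 243 * 13.2025 / 10000 * 100 = 32.0821
CC = min(100, 32.0821) = 32.0821 ≈ 32.1%

32.1%


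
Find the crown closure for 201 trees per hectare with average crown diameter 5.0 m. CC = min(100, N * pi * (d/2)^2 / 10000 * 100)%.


(d/2)^2 = (5.0/2)^2 = 2.5^2 = 6.25
Crown area = 3.141593 * 6.25 = 19.6350 m^2
N * area / 10000 * 100 = 201 * 19.6350 / 10000 * 100 = 39.4664
CC = min(100, 39.4664) = 39.4664 ≈ 39.5%

39.5%


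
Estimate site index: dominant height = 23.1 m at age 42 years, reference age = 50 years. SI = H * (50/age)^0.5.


50/42 = 1.19048
(1.19048)^0.5 = 1.09109
SI = 23.1 * 1.09109 = 25.2042 ≈ 25.2 m

25.2 m


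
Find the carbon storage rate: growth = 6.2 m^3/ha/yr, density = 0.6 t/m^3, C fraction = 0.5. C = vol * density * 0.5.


C = 6.2 * 0.6 * 0.5 = 1.86 t C/ha/yr

1.86 t C/ha/yr


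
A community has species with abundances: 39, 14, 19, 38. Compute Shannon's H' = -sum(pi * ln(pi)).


Total N = 39 + 14 + 19 + 38 = 110
Per-species terms:
  p = 39/110 = 0.354545; ln(p) = -1.036920; p*ln(p) = 0.354545 * (-1.036920) = -0.367635
  p = 14/110 = 0.127273; ln(p) = -2.061421; p*ln(p) = 0.127273 * (-2.061421) = -0.262363
  p = 19/110 = 0.172727; ln(p) = -1.756043; p*ln(p) = 0.172727 * (-1.756043) = -0.303316
  p = 38/110 = 0.345455; ln(p) = -1.062893; p*ln(p) = 0.345455 * (-1.062893) = -0.367182
sum(p*ln(p)) = (-0.367635) + (-0.262363) + (-0.303316) + (-0.367182) = -1.300496
H' = -(-1.300496) = 1.300496 ≈ 1.3005

1.3005


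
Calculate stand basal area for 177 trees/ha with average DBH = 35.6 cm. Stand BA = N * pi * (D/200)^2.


(D/200)^2 = (35.6/200)^2 = 0.178^2 = 0.031684
Individual BA = 3.141593 * 0.031684 = 0.0995382 m^2
Stand BA = 177 * 0.0995382 = 17.6183 ≈ 17.62 m^2/ha

17.62 m^2/ha


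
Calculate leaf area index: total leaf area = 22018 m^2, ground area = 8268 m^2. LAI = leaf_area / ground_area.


LAI = 22018 / 8268 = 2.6630 ≈ 2.66

2.66


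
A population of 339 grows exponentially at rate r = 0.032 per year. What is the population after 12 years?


r*t = 0.032 * 12 = 0.384
exp(0.384) = 1.46815
N = 339 * 1.46815 = 497.703 ≈ 498

498


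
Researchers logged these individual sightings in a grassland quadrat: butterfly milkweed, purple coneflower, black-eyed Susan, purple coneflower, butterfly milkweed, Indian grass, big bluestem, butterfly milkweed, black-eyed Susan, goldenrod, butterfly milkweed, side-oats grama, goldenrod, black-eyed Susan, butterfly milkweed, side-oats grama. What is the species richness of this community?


Total individuals logged = 16
Distinct species (count of individuals): butterfly milkweed (5), purple coneflower (2), black-eyed Susan (3), Indian grass (1), big bluestem (1), goldenrod (2), side-oats grama (2)
Species richness = number of distinct species = 7

7


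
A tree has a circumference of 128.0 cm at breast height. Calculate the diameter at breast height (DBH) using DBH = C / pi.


DBH = C / pi = 128.0 / 3.141593 = 40.7437 ≈ 40.74 cm

40.74 cm


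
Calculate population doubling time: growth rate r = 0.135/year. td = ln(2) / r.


td = ln(2) / 0.135 = 0.693147 / 0.135 = 5.13442 ≈ 5.1 years

5.1 years


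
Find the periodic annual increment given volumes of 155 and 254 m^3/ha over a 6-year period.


PAI = (V2 - V1) / period = (254 - 155) / 6 = 99 / 6 = 16.50 m^3/ha/yr

16.50 m^3/ha/yr


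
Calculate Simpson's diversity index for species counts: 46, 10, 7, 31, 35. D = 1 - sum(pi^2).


Total N = 46 + 10 + 7 + 31 + 35 = 129
Per-species terms:
  p = 46/129 = 0.356589; p^2 = 0.356589^2 = 0.127156
  p = 10/129 = 0.077519; p^2 = 0.077519^2 = 0.006009
  p = 7/129 = 0.054264; p^2 = 0.054264^2 = 0.002945
  p = 31/129 = 0.240310; p^2 = 0.240310^2 = 0.057749
  p = 35/129 = 0.271318; p^2 = 0.271318^2 = 0.073613
sum(p^2) = 0.127156 + 0.006009 + 0.002945 + 0.057749 + 0.073613 = 0.267472
D = 1 - 0.267472 = 0.732528 ≈ 0.7325

0.7325


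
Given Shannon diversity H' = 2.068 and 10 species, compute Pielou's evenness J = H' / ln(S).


ln(10) = 2.30259
J = H' / ln(S) = 2.068 / 2.30259 = 0.898119 ≈ 0.8981

0.8981


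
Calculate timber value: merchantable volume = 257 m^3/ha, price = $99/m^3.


Value = 257 * 99 = $25443/ha

$25443/ha


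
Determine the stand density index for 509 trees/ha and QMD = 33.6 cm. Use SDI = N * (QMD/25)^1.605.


QMD/25 = 33.6/25 = 1.344
(1.344)^1.605 = exp(1.605 * ln(1.344)) = exp(1.605 * 0.295650) = exp(0.474518) = 1.60724
SDI = 509 * 1.60724 = 818.085 ≈ 818

818


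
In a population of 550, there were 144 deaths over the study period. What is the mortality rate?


Mortality rate = 144 / 550 = 0.261818 ≈ 0.2618

0.2618


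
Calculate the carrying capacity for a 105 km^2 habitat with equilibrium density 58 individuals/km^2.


K = 58 * 105 = 6090 individuals

6090 individuals


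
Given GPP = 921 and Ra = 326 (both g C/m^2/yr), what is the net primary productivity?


NPP = GPP - Ra = 921 - 326 = 595 g C/m^2/yr

595 g C/m^2/yr


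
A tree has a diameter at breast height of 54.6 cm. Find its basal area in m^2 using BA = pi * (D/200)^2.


D/200 = 54.6/200 = 0.273 m
(D/200)^2 = 0.273^2 = 0.074529
BA = 3.141593 * 0.074529 = 0.234140 ≈ 0.2341 m^2

0.2341 m^2


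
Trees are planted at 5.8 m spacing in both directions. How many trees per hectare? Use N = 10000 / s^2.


N = 10000 / 5.8^2 = 10000 / 33.64 = 297.265 ≈ 297 trees/ha

297 trees/ha


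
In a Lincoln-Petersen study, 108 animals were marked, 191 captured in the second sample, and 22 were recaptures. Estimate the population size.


N = M * C / R = 108 * 191 / 22 = 20628 / 22 = 937.64 ≈ 938

938 individuals


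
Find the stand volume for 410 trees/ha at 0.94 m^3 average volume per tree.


V_stand = 410 * 0.94 = 385.4 m^3/ha

385.4 m^3/ha


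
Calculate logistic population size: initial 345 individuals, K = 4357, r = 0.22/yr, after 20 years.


(K - N0)/N0 = (4357 - 345)/345 = 4012/345 = 11.6290
r*t = 0.22 * 20 = 4.4; exp(-4.4) = 0.0122773
11.6290 * 0.0122773 = 0.142773
1 + 0.142773 = 1.14277
N = 4357 / 1.14277 = 3812.67 ≈ 3813

3813


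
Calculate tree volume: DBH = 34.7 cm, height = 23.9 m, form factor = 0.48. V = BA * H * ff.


(D/200)^2 = (34.7/200)^2 = 0.1735^2 = 0.03010225
BA = 3.141593 * 0.03010225 = 0.0945690 m^2
V = 0.0945690 * 23.9 * 0.48 = 1.08490 ≈ 1.085 m^3

1.085 m^3


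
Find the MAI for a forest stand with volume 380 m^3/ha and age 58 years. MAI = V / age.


MAI = 380 / 58 = 6.5517 ≈ 6.55 m^3/ha/yr

6.55 m^3/ha/yr


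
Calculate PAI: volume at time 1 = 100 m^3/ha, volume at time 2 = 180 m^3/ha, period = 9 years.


PAI = (V2 - V1) / period = (180 - 100) / 9 = 80 / 9 = 8.8889 ≈ 8.89 m^3/ha/yr

8.89 m^3/ha/yr


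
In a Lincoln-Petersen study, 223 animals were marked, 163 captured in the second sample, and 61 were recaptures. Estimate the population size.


N = M * C / R = 223 * 163 / 61 = 36349 / 61 = 595.89 ≈ 596

596 individuals


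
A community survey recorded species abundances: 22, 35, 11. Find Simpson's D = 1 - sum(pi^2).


Total N = 22 + 35 + 11 = 68
Per-species terms:
  p = 22/68 = 0.323529; p^2 = 0.323529^2 = 0.104671
  p = 35/68 = 0.514706; p^2 = 0.514706^2 = 0.264922
  p = 11/68 = 0.161765; p^2 = 0.161765^2 = 0.026168
sum(p^2) = 0.104671 + 0.264922 + 0.026168 = 0.395761
D = 1 - 0.395761 = 0.604239 ≈ 0.6042

0.6042


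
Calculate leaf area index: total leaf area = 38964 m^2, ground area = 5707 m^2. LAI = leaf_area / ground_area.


LAI = 38964 / 5707 = 6.8274 ≈ 6.83

6.83


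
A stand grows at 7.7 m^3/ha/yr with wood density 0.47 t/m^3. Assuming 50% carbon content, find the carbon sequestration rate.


C = 7.7 * 0.47 * 0.5 = 1.8095 ≈ 1.81 t C/ha/yr

1.81 t C/ha/yr


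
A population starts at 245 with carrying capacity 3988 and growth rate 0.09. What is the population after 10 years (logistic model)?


(K - N0)/N0 = (3988 - 245)/245 = 3743/245 = 15.2776
r*t = 0.09 * 10 = 0.9; exp(-0.9) = 0.406570
15.2776 * 0.406570 = 6.21141
1 + 6.21141 = 7.21141
N = 3988 / 7.21141 = 553.013 ≈ 553

553


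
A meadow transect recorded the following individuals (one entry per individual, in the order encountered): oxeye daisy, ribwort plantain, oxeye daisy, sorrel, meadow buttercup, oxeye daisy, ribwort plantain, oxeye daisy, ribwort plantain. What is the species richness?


Total individuals logged = 9
Distinct species (count of individuals): oxeye daisy (4), ribwort plantain (3), sorrel (1), meadow buttercup (1)
Species richness = number of distinct species = 4

4


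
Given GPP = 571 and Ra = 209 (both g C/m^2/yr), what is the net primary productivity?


NPP = GPP - Ra = 571 - 209 = 362 g C/m^2/yr

362 g C/m^2/yr


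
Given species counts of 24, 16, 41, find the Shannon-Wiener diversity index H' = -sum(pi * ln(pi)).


Total N = 24 + 16 + 41 = 81
Per-species terms:
  p = 24/81 = 0.296296; ln(p) = -1.216396; p*ln(p) = 0.296296 * (-1.216396) = -0.360413
  p = 16/81 = 0.197531; ln(p) = -1.621860; p*ln(p) = 0.197531 * (-1.621860) = -0.320368
  p = 41/81 = 0.506173; ln(p) = -0.680877; p*ln(p) = 0.506173 * (-0.680877) = -0.344642
sum(p*ln(p)) = (-0.360413) + (-0.320368) + (-0.344642) = -1.025423
H' = -(-1.025423) = 1.025423 ≈ 1.0254

1.0254


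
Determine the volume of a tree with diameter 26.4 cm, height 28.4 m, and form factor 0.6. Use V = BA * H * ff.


(D/200)^2 = (26.4/200)^2 = 0.132^2 = 0.017424
BA = 3.141593 * 0.017424 = 0.0547391 m^2
V = 0.0547391 * 28.4 * 0.6 = 0.932754 ≈ 0.933 m^3

0.933 m^3


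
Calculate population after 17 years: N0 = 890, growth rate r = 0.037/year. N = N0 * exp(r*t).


r*t = 0.037 * 17 = 0.629
exp(0.629) = 1.87573
N = 890 * 1.87573 = 1669.40 ≈ 1669

1669


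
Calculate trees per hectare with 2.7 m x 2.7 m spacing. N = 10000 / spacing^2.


N = 10000 / 2.7^2 = 10000 / 7.29 = 1371.74 ≈ 1372 trees/ha

1372 trees/ha


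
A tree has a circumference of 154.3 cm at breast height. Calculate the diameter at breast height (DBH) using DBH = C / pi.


DBH = C / pi = 154.3 / 3.141593 = 49.1152 ≈ 49.12 cm

49.12 cm
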